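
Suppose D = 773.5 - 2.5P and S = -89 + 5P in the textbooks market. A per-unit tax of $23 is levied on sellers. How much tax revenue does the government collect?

Tax revenue = 30889/3

Pre-tax equilibrium: P* = 115, Q* = 486.
Tax on sellers shifts supply to S = -89 + 5(P − 23) = -204 + 5P.
773.5 - 2.5P = -204 + 5P gives buyer price Pb = 391/3; sellers receive Ps = 391/3 − 23 = 322/3.
New quantity: Q = 773.5 − 2.5(391/3) = 1343/3.
Revenue = 23 × 1343/3 = 30889/3.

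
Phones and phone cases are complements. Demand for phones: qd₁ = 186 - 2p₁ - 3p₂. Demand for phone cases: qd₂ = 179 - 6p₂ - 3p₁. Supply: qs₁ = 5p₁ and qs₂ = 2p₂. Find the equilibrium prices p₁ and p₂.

Market 1: 186 - 2p₁ - 3p₂ = 5p₁ → 7p₁ + 3p₂ = 186.
Market 2: 8p₂ + 3p₁ = 179.
Eliminating p₂: 8×(1) − 3×(2) gives 47p₁ = 951, so p₁ = 951/47.
Back-substitute into (2): p₂ = (179 − 3×951/47) / 8 = 695/47.

p₁ = 951/47, p₂ = 695/47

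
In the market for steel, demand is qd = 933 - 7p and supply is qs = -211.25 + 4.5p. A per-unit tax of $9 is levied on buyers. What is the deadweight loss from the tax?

Pre-tax equilibrium: p* = 99.5, q* = 236.5.
Tax on buyers shifts demand to qd = 933 − 7(p + 9) = 870 - 7p.
870 - 7p = -211.25 + 4.5p gives seller price ps = 4325/46; buyers pay pb = 4325/46 + 9 = 4739/46.
New quantity: q = 933 − 7(4739/46) = 9745/46.
DWL = ½ × 9 × (236.5 − 9745/46) = 5103/46.

Deadweight loss = 5103/46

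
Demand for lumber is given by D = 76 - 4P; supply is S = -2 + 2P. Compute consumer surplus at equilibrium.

Equilibrium: 76 - 4P = -2 + 2P gives P* = 13, Q* = 24.
Demand choke price (D = 0): P = 19.
CS = ½(19 − 13)(24) = 72.

Consumer surplus = 72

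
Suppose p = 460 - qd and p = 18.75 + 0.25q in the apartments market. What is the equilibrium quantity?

q* = 353

Set the two price expressions equal: 460 - q = 18.75 + 0.25q.
441.25 = 1.25q, so q* = 353.
p* = 460 − (1)(353) = 107.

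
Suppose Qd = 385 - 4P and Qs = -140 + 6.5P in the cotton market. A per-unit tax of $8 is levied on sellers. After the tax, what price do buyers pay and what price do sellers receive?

Pre-tax equilibrium: P* = 50, Q* = 185.
Tax on sellers shifts supply to Qs = -140 + 6.5(P − 8) = -192 + 6.5P.
385 - 4P = -192 + 6.5P gives buyer price Pb = 1154/21; sellers receive Ps = 1154/21 − 8 = 986/21.
New quantity: Q = 385 − 4(1154/21) = 3469/21.

Buyers pay 1154/21, sellers receive 986/21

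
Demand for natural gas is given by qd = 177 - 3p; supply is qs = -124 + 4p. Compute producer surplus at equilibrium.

Equilibrium: 177 - 3p = -124 + 4p gives p* = 43, q* = 48.
Supply starts at p = 31 (where qs = 0).
PS = ½(43 − 31)(48) = 288.

Producer surplus = 288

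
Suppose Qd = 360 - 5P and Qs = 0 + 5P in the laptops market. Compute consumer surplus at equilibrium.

Equilibrium: 360 - 5P = 0 + 5P gives P* = 36, Q* = 180.
Demand choke price (Qd = 0): P = 72.
CS = ½(72 − 36)(180) = 3240.

Consumer surplus = 3240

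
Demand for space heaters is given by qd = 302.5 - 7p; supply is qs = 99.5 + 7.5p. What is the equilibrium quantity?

q* = 204.5

Set qd = qs: 302.5 - 7p = 99.5 + 7.5p.
203 = 14.5p, so p* = 14.
q* = 302.5 − 7(14) = 204.5.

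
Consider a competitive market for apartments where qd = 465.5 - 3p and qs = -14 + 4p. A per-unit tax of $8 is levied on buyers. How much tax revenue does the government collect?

Pre-tax equilibrium: p* = 68.5, q* = 260.
Tax on buyers shifts demand to qd = 465.5 − 3(p + 8) = 441.5 - 3p.
441.5 - 3p = -14 + 4p gives seller price ps = 911/14; buyers pay pb = 911/14 + 8 = 1023/14.
New quantity: q = 465.5 − 3(1023/14) = 1724/7.
Revenue = 8 × 1724/7 = 13792/7.

Tax revenue = 13792/7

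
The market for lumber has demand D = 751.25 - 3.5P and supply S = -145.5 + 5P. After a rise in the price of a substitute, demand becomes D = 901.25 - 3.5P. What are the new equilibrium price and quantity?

Original equilibrium: P* = 105.5, Q* = 382.
New equilibrium: 901.25 - 3.5P = -145.5 + 5P, so 1046.75 = 8.5P and P' = 4187/34; Q' = 901.25 − 3.5(4187/34) = 7994/17.

P' = 4187/34, Q' = 7994/17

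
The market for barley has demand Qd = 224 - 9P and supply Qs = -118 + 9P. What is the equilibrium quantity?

Q* = 53

Set Qd = Qs: 224 - 9P = -118 + 9P.
342 = 18P, so P* = 19.
Q* = 224 − 9(19) = 53.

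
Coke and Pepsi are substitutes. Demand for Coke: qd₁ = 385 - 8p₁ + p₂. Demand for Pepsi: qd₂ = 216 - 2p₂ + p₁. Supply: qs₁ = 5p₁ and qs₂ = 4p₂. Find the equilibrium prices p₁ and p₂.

p₁ = 2526/77, p₂ = 3193/77

Market 1: 385 - 8p₁ + p₂ = 5p₁ → 13p₁ - p₂ = 385.
Market 2: 6p₂ - p₁ = 216.
Eliminating p₂: 6×(1) + 1×(2) gives 77p₁ = 2526, so p₁ = 2526/77.
Back-substitute into (2): p₂ = (216 + 1×2526/77) / 6 = 3193/77.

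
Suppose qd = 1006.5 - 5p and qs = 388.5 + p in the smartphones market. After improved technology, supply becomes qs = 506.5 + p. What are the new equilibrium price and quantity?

Original equilibrium: p* = 103, q* = 491.5.
New equilibrium: 1006.5 - 5p = 506.5 + p, so 500 = 6p and p' = 250/3; q' = 1006.5 − 5(250/3) = 3539/6.

p' = 250/3, q' = 3539/6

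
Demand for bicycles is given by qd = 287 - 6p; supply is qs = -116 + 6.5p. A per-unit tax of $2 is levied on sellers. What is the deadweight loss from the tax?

Deadweight loss = 6.24

Pre-tax equilibrium: p* = 32.24, q* = 93.56.
Tax on sellers shifts supply to qs = -116 + 6.5(p − 2) = -129 + 6.5p.
287 - 6p = -129 + 6.5p gives buyer price pb = 33.28; sellers receive ps = 33.28 − 2 = 31.28.
New quantity: q = 287 − 6(33.28) = 87.32.
DWL = ½ × 2 × (93.56 − 87.32) = 6.24.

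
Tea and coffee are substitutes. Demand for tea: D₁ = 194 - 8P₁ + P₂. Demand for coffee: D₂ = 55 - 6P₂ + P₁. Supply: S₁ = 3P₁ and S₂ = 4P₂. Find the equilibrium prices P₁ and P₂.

P₁ = 1995/109, P₂ = 799/109

Market 1: 194 - 8P₁ + P₂ = 3P₁ → 11P₁ - P₂ = 194.
Market 2: 10P₂ - P₁ = 55.
Eliminating P₂: 10×(1) + 1×(2) gives 109P₁ = 1995, so P₁ = 1995/109.
Back-substitute into (2): P₂ = (55 + 1×1995/109) / 10 = 799/109.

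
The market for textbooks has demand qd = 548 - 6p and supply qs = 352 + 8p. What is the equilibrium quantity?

Set qd = qs: 548 - 6p = 352 + 8p.
196 = 14p, so p* = 14.
q* = 548 − 6(14) = 464.

q* = 464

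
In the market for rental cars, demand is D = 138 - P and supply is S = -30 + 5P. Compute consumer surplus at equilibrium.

Equilibrium: 138 - P = -30 + 5P gives P* = 28, Q* = 110.
Demand choke price (D = 0): P = 138.
CS = ½(138 − 28)(110) = 6050.

Consumer surplus = 6050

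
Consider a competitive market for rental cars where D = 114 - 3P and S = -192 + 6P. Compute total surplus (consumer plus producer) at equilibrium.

Equilibrium: 114 - 3P = -192 + 6P gives P* = 34, Q* = 12.
Demand choke price: P = 38; supply starts at P = 32.
CS = ½(38 − 34)(12) = 24; PS = ½(34 − 32)(12) = 12.

Total surplus = 36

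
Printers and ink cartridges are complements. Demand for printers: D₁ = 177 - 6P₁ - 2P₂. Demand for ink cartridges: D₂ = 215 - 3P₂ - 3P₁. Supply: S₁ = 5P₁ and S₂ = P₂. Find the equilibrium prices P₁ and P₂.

P₁ = 139/19, P₂ = 917/19

Market 1: 177 - 6P₁ - 2P₂ = 5P₁ → 11P₁ + 2P₂ = 177.
Market 2: 4P₂ + 3P₁ = 215.
Eliminating P₂: 4×(1) − 2×(2) gives 38P₁ = 278, so P₁ = 139/19.
Back-substitute into (2): P₂ = (215 − 3×139/19) / 4 = 917/19.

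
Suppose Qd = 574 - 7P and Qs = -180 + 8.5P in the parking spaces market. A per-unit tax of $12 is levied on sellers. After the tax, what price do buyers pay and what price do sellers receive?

Pre-tax equilibrium: P* = 1508/31, Q* = 7238/31.
Tax on sellers shifts supply to Qs = -180 + 8.5(P − 12) = -282 + 8.5P.
574 - 7P = -282 + 8.5P gives buyer price Pb = 1712/31; sellers receive Ps = 1712/31 − 12 = 1340/31.
New quantity: Q = 574 − 7(1712/31) = 5810/31.

Buyers pay 1712/31, sellers receive 1340/31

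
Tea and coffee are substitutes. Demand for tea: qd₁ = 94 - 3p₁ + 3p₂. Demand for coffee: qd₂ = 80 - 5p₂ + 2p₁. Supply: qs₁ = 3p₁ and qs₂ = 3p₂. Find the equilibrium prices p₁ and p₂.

Market 1: 94 - 3p₁ + 3p₂ = 3p₁ → 6p₁ - 3p₂ = 94.
Market 2: 8p₂ - 2p₁ = 80.
Eliminating p₂: 8×(1) + 3×(2) gives 42p₁ = 992, so p₁ = 496/21.
Back-substitute into (2): p₂ = (80 + 2×496/21) / 8 = 334/21.

p₁ = 496/21, p₂ = 334/21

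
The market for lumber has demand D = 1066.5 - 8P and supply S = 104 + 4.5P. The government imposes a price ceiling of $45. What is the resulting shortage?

Equilibrium price would be P* = 77, so the ceiling at 45 binds.
At P = 45: D = 1066.5 − 8(45) = 706.5, S = 104 + 4.5(45) = 306.5.
Shortage = 706.5 − 306.5 = 400.

Shortage = 400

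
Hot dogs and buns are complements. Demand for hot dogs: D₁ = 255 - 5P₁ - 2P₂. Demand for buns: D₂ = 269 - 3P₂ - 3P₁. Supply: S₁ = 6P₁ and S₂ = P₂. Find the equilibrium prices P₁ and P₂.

P₁ = 241/19, P₂ = 1097/19

Market 1: 255 - 5P₁ - 2P₂ = 6P₁ → 11P₁ + 2P₂ = 255.
Market 2: 4P₂ + 3P₁ = 269.
Eliminating P₂: 4×(1) − 2×(2) gives 38P₁ = 482, so P₁ = 241/19.
Back-substitute into (2): P₂ = (269 − 3×241/19) / 4 = 1097/19.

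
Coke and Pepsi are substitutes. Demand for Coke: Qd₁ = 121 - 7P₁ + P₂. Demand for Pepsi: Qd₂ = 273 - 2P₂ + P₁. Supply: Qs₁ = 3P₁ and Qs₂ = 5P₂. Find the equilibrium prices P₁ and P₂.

P₁ = 1120/69, P₂ = 2851/69

Market 1: 121 - 7P₁ + P₂ = 3P₁ → 10P₁ - P₂ = 121.
Market 2: 7P₂ - P₁ = 273.
Eliminating P₂: 7×(1) + 1×(2) gives 69P₁ = 1120, so P₁ = 1120/69.
Back-substitute into (2): P₂ = (273 + 1×1120/69) / 7 = 2851/69.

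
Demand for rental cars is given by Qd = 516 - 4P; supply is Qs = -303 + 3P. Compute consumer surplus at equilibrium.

Equilibrium: 516 - 4P = -303 + 3P gives P* = 117, Q* = 48.
Demand choke price (Qd = 0): P = 129.
CS = ½(129 − 117)(48) = 288.

Consumer surplus = 288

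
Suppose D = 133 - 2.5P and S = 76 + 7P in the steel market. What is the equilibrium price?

Set D = S: 133 - 2.5P = 76 + 7P.
57 = 9.5P, so P* = 6.
Q* = 133 − 2.5(6) = 118.

P* = 6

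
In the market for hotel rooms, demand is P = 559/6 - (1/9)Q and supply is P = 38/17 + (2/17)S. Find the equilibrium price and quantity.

Set the two price expressions equal: 559/6 - (1/9)Q = 38/17 + (2/17)Q.
9275/102 = (35/153)Q, so Q* = 397.5.
P* = 559/6 − (1/9)(397.5) = 49.

P* = 49, Q* = 397.5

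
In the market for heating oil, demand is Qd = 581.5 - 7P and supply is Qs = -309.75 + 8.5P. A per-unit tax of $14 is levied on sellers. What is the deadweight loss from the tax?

Deadweight loss = 11662/31

Pre-tax equilibrium: P* = 57.5, Q* = 179.
Tax on sellers shifts supply to Qs = -309.75 + 8.5(P − 14) = -428.75 + 8.5P.
581.5 - 7P = -428.75 + 8.5P gives buyer price Pb = 4041/62; sellers receive Ps = 4041/62 − 14 = 3173/62.
New quantity: Q = 581.5 − 7(4041/62) = 3883/31.
DWL = ½ × 14 × (179 − 3883/31) = 11662/31.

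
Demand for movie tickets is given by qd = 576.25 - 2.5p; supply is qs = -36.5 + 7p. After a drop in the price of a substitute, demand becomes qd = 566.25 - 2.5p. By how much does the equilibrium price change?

Original equilibrium: p* = 64.5, q* = 415.
New equilibrium: 566.25 - 2.5p = -36.5 + 7p, so 602.75 = 9.5p and p' = 2411/38; q' = 566.25 − 2.5(2411/38) = 7745/19.
Change in price: 2411/38 − 64.5 = -20/19.

Δp = -20/19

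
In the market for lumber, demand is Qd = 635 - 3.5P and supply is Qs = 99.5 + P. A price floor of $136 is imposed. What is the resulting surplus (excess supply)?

Surplus = 76.5

Equilibrium price would be P* = 119, so the floor at 136 binds.
At P = 136: Qd = 159, Qs = 235.5.
Surplus = 235.5 − 159 = 76.5.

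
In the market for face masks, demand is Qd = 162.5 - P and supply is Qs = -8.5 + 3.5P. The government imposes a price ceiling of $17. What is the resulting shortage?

Shortage = 94.5

Equilibrium price would be P* = 38, so the ceiling at 17 binds.
At P = 17: Qd = 162.5 − 1(17) = 145.5, Qs = -8.5 + 3.5(17) = 51.
Shortage = 145.5 − 51 = 94.5.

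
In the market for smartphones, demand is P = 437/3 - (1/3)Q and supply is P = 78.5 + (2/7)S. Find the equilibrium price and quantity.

Set the two price expressions equal: 437/3 - (1/3)Q = 78.5 + (2/7)Q.
403/6 = (13/21)Q, so Q* = 108.5.
P* = 437/3 − (1/3)(108.5) = 109.5.

P* = 109.5, Q* = 108.5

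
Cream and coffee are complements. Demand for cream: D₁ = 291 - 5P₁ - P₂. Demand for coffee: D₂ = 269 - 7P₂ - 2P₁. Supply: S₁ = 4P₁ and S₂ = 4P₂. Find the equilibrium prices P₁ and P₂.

P₁ = 2932/97, P₂ = 1839/97

Market 1: 291 - 5P₁ - P₂ = 4P₁ → 9P₁ + P₂ = 291.
Market 2: 11P₂ + 2P₁ = 269.
Eliminating P₂: 11×(1) − 1×(2) gives 97P₁ = 2932, so P₁ = 2932/97.
Back-substitute into (2): P₂ = (269 − 2×2932/97) / 11 = 1839/97.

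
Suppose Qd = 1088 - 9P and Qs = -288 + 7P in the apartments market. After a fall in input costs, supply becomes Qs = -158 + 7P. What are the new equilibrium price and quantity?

Original equilibrium: P* = 86, Q* = 314.
New equilibrium: 1088 - 9P = -158 + 7P, so 1246 = 16P and P' = 77.875; Q' = 1088 − 9(77.875) = 387.125.

P' = 77.875, Q' = 387.125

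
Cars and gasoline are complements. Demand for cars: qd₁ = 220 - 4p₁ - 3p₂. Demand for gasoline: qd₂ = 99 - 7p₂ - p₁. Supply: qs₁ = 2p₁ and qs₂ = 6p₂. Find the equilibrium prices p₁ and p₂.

Market 1: 220 - 4p₁ - 3p₂ = 2p₁ → 6p₁ + 3p₂ = 220.
Market 2: 13p₂ + p₁ = 99.
Eliminating p₂: 13×(1) − 3×(2) gives 75p₁ = 2563, so p₁ = 2563/75.
Back-substitute into (2): p₂ = (99 − 1×2563/75) / 13 = 374/75.

p₁ = 2563/75, p₂ = 374/75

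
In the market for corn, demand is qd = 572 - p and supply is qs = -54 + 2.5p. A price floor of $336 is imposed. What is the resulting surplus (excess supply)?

Surplus = 550

Equilibrium price would be p* = 1252/7, so the floor at 336 binds.
At p = 336: qd = 236, qs = 786.
Surplus = 786 − 236 = 550.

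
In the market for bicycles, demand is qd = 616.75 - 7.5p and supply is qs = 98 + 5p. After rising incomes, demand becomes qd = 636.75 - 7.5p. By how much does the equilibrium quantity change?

Δq = 8

Original equilibrium: p* = 41.5, q* = 305.5.
New equilibrium: 636.75 - 7.5p = 98 + 5p, so 538.75 = 12.5p and p' = 43.1; q' = 636.75 − 7.5(43.1) = 313.5.
Change in quantity: 313.5 − 305.5 = 8.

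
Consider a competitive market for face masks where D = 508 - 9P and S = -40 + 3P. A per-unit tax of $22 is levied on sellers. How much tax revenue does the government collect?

Pre-tax equilibrium: P* = 137/3, Q* = 97.
Tax on sellers shifts supply to S = -40 + 3(P − 22) = -106 + 3P.
508 - 9P = -106 + 3P gives buyer price Pb = 307/6; sellers receive Ps = 307/6 − 22 = 175/6.
New quantity: Q = 508 − 9(307/6) = 47.5.
Revenue = 22 × 47.5 = 1045.

Tax revenue = 1045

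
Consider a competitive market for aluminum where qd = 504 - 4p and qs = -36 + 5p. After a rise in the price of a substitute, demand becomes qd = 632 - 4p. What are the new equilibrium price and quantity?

p' = 668/9, q' = 3016/9

Original equilibrium: p* = 60, q* = 264.
New equilibrium: 632 - 4p = -36 + 5p, so 668 = 9p and p' = 668/9; q' = 632 − 4(668/9) = 3016/9.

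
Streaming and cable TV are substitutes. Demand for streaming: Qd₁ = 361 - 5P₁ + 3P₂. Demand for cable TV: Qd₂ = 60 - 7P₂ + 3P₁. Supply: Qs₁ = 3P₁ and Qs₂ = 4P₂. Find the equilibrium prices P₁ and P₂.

Market 1: 361 - 5P₁ + 3P₂ = 3P₁ → 8P₁ - 3P₂ = 361.
Market 2: 11P₂ - 3P₁ = 60.
Eliminating P₂: 11×(1) + 3×(2) gives 79P₁ = 4151, so P₁ = 4151/79.
Back-substitute into (2): P₂ = (60 + 3×4151/79) / 11 = 1563/79.

P₁ = 4151/79, P₂ = 1563/79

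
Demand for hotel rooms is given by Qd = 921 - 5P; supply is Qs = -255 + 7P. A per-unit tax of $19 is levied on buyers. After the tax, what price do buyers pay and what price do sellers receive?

Pre-tax equilibrium: P* = 98, Q* = 431.
Tax on buyers shifts demand to Qd = 921 − 5(P + 19) = 826 - 5P.
826 - 5P = -255 + 7P gives seller price Ps = 1081/12; buyers pay Pb = 1081/12 + 19 = 1309/12.
New quantity: Q = 921 − 5(1309/12) = 4507/12.

Buyers pay 1309/12, sellers receive 1081/12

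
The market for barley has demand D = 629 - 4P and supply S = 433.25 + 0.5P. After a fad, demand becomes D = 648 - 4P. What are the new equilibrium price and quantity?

Original equilibrium: P* = 43.5, Q* = 455.
New equilibrium: 648 - 4P = 433.25 + 0.5P, so 214.75 = 4.5P and P' = 859/18; Q' = 648 − 4(859/18) = 4114/9.

P' = 859/18, Q' = 4114/9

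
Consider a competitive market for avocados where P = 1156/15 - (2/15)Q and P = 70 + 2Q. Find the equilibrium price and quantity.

Set the two price expressions equal: 1156/15 - (2/15)Q = 70 + 2Q.
106/15 = (32/15)Q, so Q* = 3.3125.
P* = 1156/15 − (2/15)(3.3125) = 76.625.

P* = 76.625, Q* = 3.3125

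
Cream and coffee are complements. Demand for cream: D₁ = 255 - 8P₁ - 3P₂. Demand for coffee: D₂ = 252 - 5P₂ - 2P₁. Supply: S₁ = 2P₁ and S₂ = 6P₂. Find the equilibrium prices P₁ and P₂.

Market 1: 255 - 8P₁ - 3P₂ = 2P₁ → 10P₁ + 3P₂ = 255.
Market 2: 11P₂ + 2P₁ = 252.
Eliminating P₂: 11×(1) − 3×(2) gives 104P₁ = 2049, so P₁ = 2049/104.
Back-substitute into (2): P₂ = (252 − 2×2049/104) / 11 = 1005/52.

P₁ = 2049/104, P₂ = 1005/52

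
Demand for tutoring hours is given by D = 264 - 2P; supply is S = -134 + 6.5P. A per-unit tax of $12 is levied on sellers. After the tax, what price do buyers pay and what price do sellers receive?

Pre-tax equilibrium: P* = 796/17, Q* = 2896/17.
Tax on sellers shifts supply to S = -134 + 6.5(P − 12) = -212 + 6.5P.
264 - 2P = -212 + 6.5P gives buyer price Pb = 56; sellers receive Ps = 56 − 12 = 44.
New quantity: Q = 264 − 2(56) = 152.

Buyers pay $56, sellers receive $44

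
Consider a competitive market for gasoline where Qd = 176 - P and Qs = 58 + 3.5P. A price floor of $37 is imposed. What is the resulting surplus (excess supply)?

Surplus = 48.5

Equilibrium price would be P* = 236/9, so the floor at 37 binds.
At P = 37: Qd = 139, Qs = 187.5.
Surplus = 187.5 − 139 = 48.5.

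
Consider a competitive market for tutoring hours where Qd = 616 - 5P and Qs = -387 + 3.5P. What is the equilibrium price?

P* = 118

Set Qd = Qs: 616 - 5P = -387 + 3.5P.
1003 = 8.5P, so P* = 118.
Q* = 616 − 5(118) = 26.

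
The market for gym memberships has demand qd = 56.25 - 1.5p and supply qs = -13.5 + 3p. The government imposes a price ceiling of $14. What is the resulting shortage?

Shortage = 6.75

Equilibrium price would be p* = 15.5, so the ceiling at 14 binds.
At p = 14: qd = 56.25 − 1.5(14) = 35.25, qs = -13.5 + 3(14) = 28.5.
Shortage = 35.25 − 28.5 = 6.75.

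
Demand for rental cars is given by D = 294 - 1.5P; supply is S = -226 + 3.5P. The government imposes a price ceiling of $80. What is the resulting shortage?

Shortage = 120

Equilibrium price would be P* = 104, so the ceiling at 80 binds.
At P = 80: D = 294 − 1.5(80) = 174, S = -226 + 3.5(80) = 54.
Shortage = 174 − 54 = 120.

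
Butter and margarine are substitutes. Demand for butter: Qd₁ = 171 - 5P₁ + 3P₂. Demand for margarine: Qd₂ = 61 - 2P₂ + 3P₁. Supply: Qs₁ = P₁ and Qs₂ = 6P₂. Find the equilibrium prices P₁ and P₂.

Market 1: 171 - 5P₁ + 3P₂ = P₁ → 6P₁ - 3P₂ = 171.
Market 2: 8P₂ - 3P₁ = 61.
Eliminating P₂: 8×(1) + 3×(2) gives 39P₁ = 1551, so P₁ = 517/13.
Back-substitute into (2): P₂ = (61 + 3×517/13) / 8 = 293/13.

P₁ = 517/13, P₂ = 293/13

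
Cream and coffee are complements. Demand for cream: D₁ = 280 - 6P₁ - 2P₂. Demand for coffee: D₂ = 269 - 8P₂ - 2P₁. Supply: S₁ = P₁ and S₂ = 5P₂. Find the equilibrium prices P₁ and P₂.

P₁ = 1034/29, P₂ = 441/29

Market 1: 280 - 6P₁ - 2P₂ = P₁ → 7P₁ + 2P₂ = 280.
Market 2: 13P₂ + 2P₁ = 269.
Eliminating P₂: 13×(1) − 2×(2) gives 87P₁ = 3102, so P₁ = 1034/29.
Back-substitute into (2): P₂ = (269 − 2×1034/29) / 13 = 441/29.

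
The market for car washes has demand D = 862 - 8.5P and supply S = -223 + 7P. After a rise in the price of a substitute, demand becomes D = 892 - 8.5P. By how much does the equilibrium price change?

Original equilibrium: P* = 70, Q* = 267.
New equilibrium: 892 - 8.5P = -223 + 7P, so 1115 = 15.5P and P' = 2230/31; Q' = 892 − 8.5(2230/31) = 8697/31.
Change in price: 2230/31 − 70 = 60/31.

ΔP = 60/31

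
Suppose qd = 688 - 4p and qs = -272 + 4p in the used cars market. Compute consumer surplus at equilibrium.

Consumer surplus = 5408

Equilibrium: 688 - 4p = -272 + 4p gives p* = 120, q* = 208.
Demand choke price (qd = 0): p = 172.
CS = ½(172 − 120)(208) = 5408.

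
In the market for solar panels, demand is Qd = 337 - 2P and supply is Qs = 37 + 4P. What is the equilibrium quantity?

Set Qd = Qs: 337 - 2P = 37 + 4P.
300 = 6P, so P* = 50.
Q* = 337 − 2(50) = 237.

Q* = 237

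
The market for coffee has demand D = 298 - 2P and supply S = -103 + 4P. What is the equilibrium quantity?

Q* = 493/3

Set D = S: 298 - 2P = -103 + 4P.
401 = 6P, so P* = 401/6.
Q* = 298 − 2(401/6) = 493/3.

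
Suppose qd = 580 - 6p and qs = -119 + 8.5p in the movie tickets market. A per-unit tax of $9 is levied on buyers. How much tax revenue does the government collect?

Tax revenue = 67626/29

Pre-tax equilibrium: p* = 1398/29, q* = 8432/29.
Tax on buyers shifts demand to qd = 580 − 6(p + 9) = 526 - 6p.
526 - 6p = -119 + 8.5p gives seller price ps = 1290/29; buyers pay pb = 1290/29 + 9 = 1551/29.
New quantity: q = 580 − 6(1551/29) = 7514/29.
Revenue = 9 × 7514/29 = 67626/29.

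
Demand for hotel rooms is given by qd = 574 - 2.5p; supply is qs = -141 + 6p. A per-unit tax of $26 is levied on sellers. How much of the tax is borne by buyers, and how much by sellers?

Pre-tax equilibrium: p* = 1430/17, q* = 6183/17.
Tax on sellers shifts supply to qs = -141 + 6(p − 26) = -297 + 6p.
574 - 2.5p = -297 + 6p gives buyer price pb = 1742/17; sellers receive ps = 1742/17 − 26 = 1300/17.
New quantity: q = 574 − 2.5(1742/17) = 5403/17.
Buyer burden = 1742/17 − 1430/17 = 312/17; seller burden = 1430/17 − 1300/17 = 130/17.

Buyers bear 312/17, sellers bear 130/17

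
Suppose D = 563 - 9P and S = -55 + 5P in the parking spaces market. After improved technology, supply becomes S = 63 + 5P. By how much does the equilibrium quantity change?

Original equilibrium: P* = 309/7, Q* = 1160/7.
New equilibrium: 563 - 9P = 63 + 5P, so 500 = 14P and P' = 250/7; Q' = 563 − 9(250/7) = 1691/7.
Change in quantity: 1691/7 − 1160/7 = 531/7.

ΔQ = 531/7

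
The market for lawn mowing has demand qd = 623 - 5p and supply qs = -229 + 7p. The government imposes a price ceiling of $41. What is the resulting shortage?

Shortage = 360

Equilibrium price would be p* = 71, so the ceiling at 41 binds.
At p = 41: qd = 623 − 5(41) = 418, qs = -229 + 7(41) = 58.
Shortage = 418 − 58 = 360.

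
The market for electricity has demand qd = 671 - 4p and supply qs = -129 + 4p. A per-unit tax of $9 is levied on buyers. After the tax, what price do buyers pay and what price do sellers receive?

Buyers pay $104.5, sellers receive $95.5

Pre-tax equilibrium: p* = 100, q* = 271.
Tax on buyers shifts demand to qd = 671 − 4(p + 9) = 635 - 4p.
635 - 4p = -129 + 4p gives seller price ps = 95.5; buyers pay pb = 95.5 + 9 = 104.5.
New quantity: q = 671 − 4(104.5) = 253.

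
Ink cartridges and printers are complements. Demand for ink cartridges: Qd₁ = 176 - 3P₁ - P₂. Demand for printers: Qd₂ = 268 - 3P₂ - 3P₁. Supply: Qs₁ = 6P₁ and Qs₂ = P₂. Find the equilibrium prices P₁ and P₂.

P₁ = 436/33, P₂ = 628/11

Market 1: 176 - 3P₁ - P₂ = 6P₁ → 9P₁ + P₂ = 176.
Market 2: 4P₂ + 3P₁ = 268.
Eliminating P₂: 4×(1) − 1×(2) gives 33P₁ = 436, so P₁ = 436/33.
Back-substitute into (2): P₂ = (268 − 3×436/33) / 4 = 628/11.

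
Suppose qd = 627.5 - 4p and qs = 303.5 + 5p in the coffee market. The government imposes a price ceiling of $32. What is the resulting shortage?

Shortage = 36

Equilibrium price would be p* = 36, so the ceiling at 32 binds.
At p = 32: qd = 627.5 − 4(32) = 499.5, qs = 303.5 + 5(32) = 463.5.
Shortage = 499.5 − 463.5 = 36.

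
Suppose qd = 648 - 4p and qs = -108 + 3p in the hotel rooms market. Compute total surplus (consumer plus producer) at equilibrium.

Equilibrium: 648 - 4p = -108 + 3p gives p* = 108, q* = 216.
Demand choke price: p = 162; supply starts at p = 36.
CS = ½(162 − 108)(216) = 5832; PS = ½(108 − 36)(216) = 7776.

Total surplus = 13608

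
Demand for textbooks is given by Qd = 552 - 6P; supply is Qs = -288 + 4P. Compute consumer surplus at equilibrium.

Consumer surplus = 192

Equilibrium: 552 - 6P = -288 + 4P gives P* = 84, Q* = 48.
Demand choke price (Qd = 0): P = 92.
CS = ½(92 − 84)(48) = 192.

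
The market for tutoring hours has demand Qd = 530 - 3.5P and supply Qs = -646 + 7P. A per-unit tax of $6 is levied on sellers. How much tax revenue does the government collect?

Tax revenue = 744

Pre-tax equilibrium: P* = 112, Q* = 138.
Tax on sellers shifts supply to Qs = -646 + 7(P − 6) = -688 + 7P.
530 - 3.5P = -688 + 7P gives buyer price Pb = 116; sellers receive Ps = 116 − 6 = 110.
New quantity: Q = 530 − 3.5(116) = 124.
Revenue = 6 × 124 = 744.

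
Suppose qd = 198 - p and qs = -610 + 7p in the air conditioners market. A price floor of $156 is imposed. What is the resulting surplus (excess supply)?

Surplus = 440

Equilibrium price would be p* = 101, so the floor at 156 binds.
At p = 156: qd = 42, qs = 482.
Surplus = 482 − 42 = 440.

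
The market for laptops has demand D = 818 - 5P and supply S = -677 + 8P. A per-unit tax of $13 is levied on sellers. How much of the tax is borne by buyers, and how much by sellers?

Buyers bear $8, sellers bear $5

Pre-tax equilibrium: P* = 115, Q* = 243.
Tax on sellers shifts supply to S = -677 + 8(P − 13) = -781 + 8P.
818 - 5P = -781 + 8P gives buyer price Pb = 123; sellers receive Ps = 123 − 13 = 110.
New quantity: Q = 818 − 5(123) = 203.
Buyer burden = 123 − 115 = 8; seller burden = 115 − 110 = 5.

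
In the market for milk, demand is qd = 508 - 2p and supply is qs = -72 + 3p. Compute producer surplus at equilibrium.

Producer surplus = 12696

Equilibrium: 508 - 2p = -72 + 3p gives p* = 116, q* = 276.
Supply starts at p = 24 (where qs = 0).
PS = ½(116 − 24)(276) = 12696.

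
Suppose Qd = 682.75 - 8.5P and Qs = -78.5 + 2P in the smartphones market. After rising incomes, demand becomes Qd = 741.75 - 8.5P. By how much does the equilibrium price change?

Original equilibrium: P* = 72.5, Q* = 66.5.
New equilibrium: 741.75 - 8.5P = -78.5 + 2P, so 820.25 = 10.5P and P' = 3281/42; Q' = 741.75 − 8.5(3281/42) = 3265/42.
Change in price: 3281/42 − 72.5 = 118/21.

ΔP = 118/21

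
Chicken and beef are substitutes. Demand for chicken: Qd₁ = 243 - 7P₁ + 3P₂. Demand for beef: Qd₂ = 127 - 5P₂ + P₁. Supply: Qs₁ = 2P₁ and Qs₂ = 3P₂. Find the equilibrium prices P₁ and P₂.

Market 1: 243 - 7P₁ + 3P₂ = 2P₁ → 9P₁ - 3P₂ = 243.
Market 2: 8P₂ - P₁ = 127.
Eliminating P₂: 8×(1) + 3×(2) gives 69P₁ = 2325, so P₁ = 775/23.
Back-substitute into (2): P₂ = (127 + 1×775/23) / 8 = 462/23.

P₁ = 775/23, P₂ = 462/23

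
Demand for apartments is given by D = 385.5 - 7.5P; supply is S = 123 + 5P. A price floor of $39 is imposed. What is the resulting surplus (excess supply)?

Equilibrium price would be P* = 21, so the floor at 39 binds.
At P = 39: D = 93, S = 318.
Surplus = 318 − 93 = 225.

Surplus = 225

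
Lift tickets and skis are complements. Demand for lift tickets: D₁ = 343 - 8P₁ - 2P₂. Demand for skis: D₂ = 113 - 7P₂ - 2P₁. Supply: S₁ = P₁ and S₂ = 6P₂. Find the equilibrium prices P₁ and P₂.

Market 1: 343 - 8P₁ - 2P₂ = P₁ → 9P₁ + 2P₂ = 343.
Market 2: 13P₂ + 2P₁ = 113.
Eliminating P₂: 13×(1) − 2×(2) gives 113P₁ = 4233, so P₁ = 4233/113.
Back-substitute into (2): P₂ = (113 − 2×4233/113) / 13 = 331/113.

P₁ = 4233/113, P₂ = 331/113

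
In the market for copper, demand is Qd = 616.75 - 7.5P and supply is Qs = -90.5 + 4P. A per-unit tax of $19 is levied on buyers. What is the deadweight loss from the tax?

Deadweight loss = 10830/23

Pre-tax equilibrium: P* = 61.5, Q* = 155.5.
Tax on buyers shifts demand to Qd = 616.75 − 7.5(P + 19) = 474.25 - 7.5P.
474.25 - 7.5P = -90.5 + 4P gives seller price Ps = 2259/46; buyers pay Pb = 2259/46 + 19 = 3133/46.
New quantity: Q = 616.75 − 7.5(3133/46) = 4873/46.
DWL = ½ × 19 × (155.5 − 4873/46) = 10830/23.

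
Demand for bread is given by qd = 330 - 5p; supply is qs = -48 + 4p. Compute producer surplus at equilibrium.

Producer surplus = 1800

Equilibrium: 330 - 5p = -48 + 4p gives p* = 42, q* = 120.
Supply starts at p = 12 (where qs = 0).
PS = ½(42 − 12)(120) = 1800.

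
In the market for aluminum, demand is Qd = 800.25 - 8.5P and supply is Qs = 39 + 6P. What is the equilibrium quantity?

Q* = 354

Set Qd = Qs: 800.25 - 8.5P = 39 + 6P.
761.25 = 14.5P, so P* = 52.5.
Q* = 800.25 − 8.5(52.5) = 354.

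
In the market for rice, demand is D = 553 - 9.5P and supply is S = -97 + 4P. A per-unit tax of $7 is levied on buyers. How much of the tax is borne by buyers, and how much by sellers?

Pre-tax equilibrium: P* = 1300/27, Q* = 2581/27.
Tax on buyers shifts demand to D = 553 − 9.5(P + 7) = 486.5 - 9.5P.
486.5 - 9.5P = -97 + 4P gives seller price Ps = 389/9; buyers pay Pb = 389/9 + 7 = 452/9.
New quantity: Q = 553 − 9.5(452/9) = 683/9.
Buyer burden = 452/9 − 1300/27 = 56/27; seller burden = 1300/27 − 389/9 = 133/27.

Buyers bear 56/27, sellers bear 133/27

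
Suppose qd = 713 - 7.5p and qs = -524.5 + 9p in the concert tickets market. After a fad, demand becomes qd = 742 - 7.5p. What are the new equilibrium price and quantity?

p' = 2533/33, q' = 3659/22

Original equilibrium: p* = 75, q* = 150.5.
New equilibrium: 742 - 7.5p = -524.5 + 9p, so 1266.5 = 16.5p and p' = 2533/33; q' = 742 − 7.5(2533/33) = 3659/22.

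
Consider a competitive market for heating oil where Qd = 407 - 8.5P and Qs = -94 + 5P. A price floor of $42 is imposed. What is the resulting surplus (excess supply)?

Equilibrium price would be P* = 334/9, so the floor at 42 binds.
At P = 42: Qd = 50, Qs = 116.
Surplus = 116 − 50 = 66.

Surplus = 66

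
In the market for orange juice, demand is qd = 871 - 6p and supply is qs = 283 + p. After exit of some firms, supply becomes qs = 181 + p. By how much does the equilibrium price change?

Δp = 102/7

Original equilibrium: p* = 84, q* = 367.
New equilibrium: 871 - 6p = 181 + p, so 690 = 7p and p' = 690/7; q' = 871 − 6(690/7) = 1957/7.
Change in price: 690/7 − 84 = 102/7.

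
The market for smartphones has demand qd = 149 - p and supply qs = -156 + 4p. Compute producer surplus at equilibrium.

Producer surplus = 968

Equilibrium: 149 - p = -156 + 4p gives p* = 61, q* = 88.
Supply starts at p = 39 (where qs = 0).
PS = ½(61 − 39)(88) = 968.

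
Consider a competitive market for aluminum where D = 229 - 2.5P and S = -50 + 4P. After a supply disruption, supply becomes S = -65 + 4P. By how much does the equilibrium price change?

ΔP = 30/13

Original equilibrium: P* = 558/13, Q* = 1582/13.
New equilibrium: 229 - 2.5P = -65 + 4P, so 294 = 6.5P and P' = 588/13; Q' = 229 − 2.5(588/13) = 1507/13.
Change in price: 588/13 − 558/13 = 30/13.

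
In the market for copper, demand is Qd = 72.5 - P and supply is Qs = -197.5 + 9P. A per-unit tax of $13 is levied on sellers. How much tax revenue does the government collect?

Tax revenue = 439.4

Pre-tax equilibrium: P* = 27, Q* = 45.5.
Tax on sellers shifts supply to Qs = -197.5 + 9(P − 13) = -314.5 + 9P.
72.5 - P = -314.5 + 9P gives buyer price Pb = 38.7; sellers receive Ps = 38.7 − 13 = 25.7.
New quantity: Q = 72.5 − 1(38.7) = 33.8.
Revenue = 13 × 33.8 = 439.4.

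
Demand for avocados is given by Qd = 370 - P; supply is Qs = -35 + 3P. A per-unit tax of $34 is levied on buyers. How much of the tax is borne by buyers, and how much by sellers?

Buyers bear $25.5, sellers bear $8.5

Pre-tax equilibrium: P* = 101.25, Q* = 268.75.
Tax on buyers shifts demand to Qd = 370 − 1(P + 34) = 336 - P.
336 - P = -35 + 3P gives seller price Ps = 92.75; buyers pay Pb = 92.75 + 34 = 126.75.
New quantity: Q = 370 − 1(126.75) = 243.25.
Buyer burden = 126.75 − 101.25 = 25.5; seller burden = 101.25 − 92.75 = 8.5.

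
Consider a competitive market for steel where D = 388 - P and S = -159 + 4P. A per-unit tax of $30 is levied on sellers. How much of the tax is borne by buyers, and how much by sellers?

Pre-tax equilibrium: P* = 109.4, Q* = 278.6.
Tax on sellers shifts supply to S = -159 + 4(P − 30) = -279 + 4P.
388 - P = -279 + 4P gives buyer price Pb = 133.4; sellers receive Ps = 133.4 − 30 = 103.4.
New quantity: Q = 388 − 1(133.4) = 254.6.
Buyer burden = 133.4 − 109.4 = 24; seller burden = 109.4 − 103.4 = 6.

Buyers bear $24, sellers bear $6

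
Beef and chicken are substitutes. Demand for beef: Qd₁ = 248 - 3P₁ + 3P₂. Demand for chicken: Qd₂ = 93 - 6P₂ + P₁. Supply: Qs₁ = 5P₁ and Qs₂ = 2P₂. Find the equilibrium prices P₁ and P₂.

P₁ = 2263/61, P₂ = 992/61

Market 1: 248 - 3P₁ + 3P₂ = 5P₁ → 8P₁ - 3P₂ = 248.
Market 2: 8P₂ - P₁ = 93.
Eliminating P₂: 8×(1) + 3×(2) gives 61P₁ = 2263, so P₁ = 2263/61.
Back-substitute into (2): P₂ = (93 + 1×2263/61) / 8 = 992/61.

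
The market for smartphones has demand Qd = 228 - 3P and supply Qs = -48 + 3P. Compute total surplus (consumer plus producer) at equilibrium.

Equilibrium: 228 - 3P = -48 + 3P gives P* = 46, Q* = 90.
Demand choke price: P = 76; supply starts at P = 16.
CS = ½(76 − 46)(90) = 1350; PS = ½(46 − 16)(90) = 1350.

Total surplus = 2700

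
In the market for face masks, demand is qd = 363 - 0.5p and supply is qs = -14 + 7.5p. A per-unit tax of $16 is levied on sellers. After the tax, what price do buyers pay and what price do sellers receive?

Buyers pay $62.125, sellers receive $46.125

Pre-tax equilibrium: p* = 47.125, q* = 339.4375.
Tax on sellers shifts supply to qs = -14 + 7.5(p − 16) = -134 + 7.5p.
363 - 0.5p = -134 + 7.5p gives buyer price pb = 62.125; sellers receive ps = 62.125 − 16 = 46.125.
New quantity: q = 363 − 0.5(62.125) = 331.9375.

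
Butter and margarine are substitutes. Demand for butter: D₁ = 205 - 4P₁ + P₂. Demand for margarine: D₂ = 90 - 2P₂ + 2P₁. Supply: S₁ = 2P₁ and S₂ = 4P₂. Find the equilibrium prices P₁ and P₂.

P₁ = 660/17, P₂ = 475/17

Market 1: 205 - 4P₁ + P₂ = 2P₁ → 6P₁ - P₂ = 205.
Market 2: 6P₂ - 2P₁ = 90.
Eliminating P₂: 6×(1) + 1×(2) gives 34P₁ = 1320, so P₁ = 660/17.
Back-substitute into (2): P₂ = (90 + 2×660/17) / 6 = 475/17.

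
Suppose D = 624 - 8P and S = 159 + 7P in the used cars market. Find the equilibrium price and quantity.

Set D = S: 624 - 8P = 159 + 7P.
465 = 15P, so P* = 31.
Q* = 624 − 8(31) = 376.

P* = 31, Q* = 376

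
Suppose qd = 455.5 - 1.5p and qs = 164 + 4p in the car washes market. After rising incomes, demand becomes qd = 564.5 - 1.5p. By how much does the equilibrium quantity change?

Δq = 872/11

Original equilibrium: p* = 53, q* = 376.
New equilibrium: 564.5 - 1.5p = 164 + 4p, so 400.5 = 5.5p and p' = 801/11; q' = 564.5 − 1.5(801/11) = 5008/11.
Change in quantity: 5008/11 − 376 = 872/11.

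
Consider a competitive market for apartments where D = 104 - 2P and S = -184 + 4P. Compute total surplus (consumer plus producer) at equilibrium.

Equilibrium: 104 - 2P = -184 + 4P gives P* = 48, Q* = 8.
Demand choke price: P = 52; supply starts at P = 46.
CS = ½(52 − 48)(8) = 16; PS = ½(48 − 46)(8) = 8.

Total surplus = 24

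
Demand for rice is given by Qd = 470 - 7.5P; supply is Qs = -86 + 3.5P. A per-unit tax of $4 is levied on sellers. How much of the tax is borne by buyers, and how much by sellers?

Pre-tax equilibrium: P* = 556/11, Q* = 1000/11.
Tax on sellers shifts supply to Qs = -86 + 3.5(P − 4) = -100 + 3.5P.
470 - 7.5P = -100 + 3.5P gives buyer price Pb = 570/11; sellers receive Ps = 570/11 − 4 = 526/11.
New quantity: Q = 470 − 7.5(570/11) = 895/11.
Buyer burden = 570/11 − 556/11 = 14/11; seller burden = 556/11 − 526/11 = 30/11.

Buyers bear 14/11, sellers bear 30/11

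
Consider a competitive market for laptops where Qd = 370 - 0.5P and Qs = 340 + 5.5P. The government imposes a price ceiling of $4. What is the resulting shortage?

Shortage = 6

Equilibrium price would be P* = 5, so the ceiling at 4 binds.
At P = 4: Qd = 370 − 0.5(4) = 368, Qs = 340 + 5.5(4) = 362.
Shortage = 368 − 362 = 6.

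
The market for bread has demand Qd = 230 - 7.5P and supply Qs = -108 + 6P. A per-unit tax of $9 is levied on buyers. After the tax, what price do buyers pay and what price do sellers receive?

Buyers pay 784/27, sellers receive 541/27

Pre-tax equilibrium: P* = 676/27, Q* = 380/9.
Tax on buyers shifts demand to Qd = 230 − 7.5(P + 9) = 162.5 - 7.5P.
162.5 - 7.5P = -108 + 6P gives seller price Ps = 541/27; buyers pay Pb = 541/27 + 9 = 784/27.
New quantity: Q = 230 − 7.5(784/27) = 110/9.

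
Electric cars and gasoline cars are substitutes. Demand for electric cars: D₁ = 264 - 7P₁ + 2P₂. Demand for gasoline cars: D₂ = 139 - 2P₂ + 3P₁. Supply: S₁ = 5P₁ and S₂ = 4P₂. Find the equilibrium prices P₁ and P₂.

Market 1: 264 - 7P₁ + 2P₂ = 5P₁ → 12P₁ - 2P₂ = 264.
Market 2: 6P₂ - 3P₁ = 139.
Eliminating P₂: 6×(1) + 2×(2) gives 66P₁ = 1862, so P₁ = 931/33.
Back-substitute into (2): P₂ = (139 + 3×931/33) / 6 = 410/11.

P₁ = 931/33, P₂ = 410/11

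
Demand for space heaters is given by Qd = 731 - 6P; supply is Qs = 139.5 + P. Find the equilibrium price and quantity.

P* = 84.5, Q* = 224

Set Qd = Qs: 731 - 6P = 139.5 + P.
591.5 = 7P, so P* = 84.5.
Q* = 731 − 6(84.5) = 224.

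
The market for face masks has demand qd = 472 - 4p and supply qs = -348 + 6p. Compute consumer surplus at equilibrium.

Consumer surplus = 2592

Equilibrium: 472 - 4p = -348 + 6p gives p* = 82, q* = 144.
Demand choke price (qd = 0): p = 118.
CS = ½(118 − 82)(144) = 2592.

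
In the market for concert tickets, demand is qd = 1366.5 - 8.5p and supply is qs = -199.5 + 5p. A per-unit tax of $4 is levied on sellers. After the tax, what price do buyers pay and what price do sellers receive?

Buyers pay 3172/27, sellers receive 3064/27

Pre-tax equilibrium: p* = 116, q* = 380.5.
Tax on sellers shifts supply to qs = -199.5 + 5(p − 4) = -219.5 + 5p.
1366.5 - 8.5p = -219.5 + 5p gives buyer price pb = 3172/27; sellers receive ps = 3172/27 − 4 = 3064/27.
New quantity: q = 1366.5 − 8.5(3172/27) = 19867/54.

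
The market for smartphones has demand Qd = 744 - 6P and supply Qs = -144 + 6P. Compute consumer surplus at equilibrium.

Equilibrium: 744 - 6P = -144 + 6P gives P* = 74, Q* = 300.
Demand choke price (Qd = 0): P = 124.
CS = ½(124 − 74)(300) = 7500.

Consumer surplus = 7500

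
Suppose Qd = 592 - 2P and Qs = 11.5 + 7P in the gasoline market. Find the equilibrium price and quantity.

Set Qd = Qs: 592 - 2P = 11.5 + 7P.
580.5 = 9P, so P* = 64.5.
Q* = 592 − 2(64.5) = 463.

P* = 64.5, Q* = 463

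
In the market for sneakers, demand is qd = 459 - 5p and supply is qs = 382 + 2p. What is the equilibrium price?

p* = 11

Set qd = qs: 459 - 5p = 382 + 2p.
77 = 7p, so p* = 11.
q* = 459 − 5(11) = 404.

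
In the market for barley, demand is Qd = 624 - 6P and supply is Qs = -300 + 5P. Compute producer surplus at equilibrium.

Producer surplus = 1440

Equilibrium: 624 - 6P = -300 + 5P gives P* = 84, Q* = 120.
Supply starts at P = 60 (where Qs = 0).
PS = ½(84 − 60)(120) = 1440.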